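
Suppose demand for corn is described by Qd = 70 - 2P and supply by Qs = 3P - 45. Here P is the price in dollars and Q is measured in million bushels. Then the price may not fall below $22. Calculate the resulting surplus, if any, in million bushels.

Setting quantity demanded equal to quantity supplied, 70 - 2P = 3P - 45, gives P* = 23 and Q* = 24.
Since 22 is below P* = 23, the floor does not bind and the free-market outcome prevails.
Since the control does not bind, there is no surplus.

0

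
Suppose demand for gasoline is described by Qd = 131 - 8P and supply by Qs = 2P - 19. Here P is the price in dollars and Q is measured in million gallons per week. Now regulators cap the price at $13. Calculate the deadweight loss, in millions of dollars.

5

Setting quantity demanded equal to quantity supplied, 131 - 8P = 2P - 19, gives P* = 15 and Q* = 11.
Because the ceiling (13) lies below the market-clearing price, it is binding.
At P = 13: Qd = 131 - 8·13 = 27 and Qs = 2·13 - 19 = 7.
Quantity traded falls to 7. At Q = 7 the demand price is (131 - 7)/8 = 15.5 and the supply price is (19 + 7)/2 = 13.
Deadweight loss = ½ · (15.5 - 13) · (11 - 7) = ½ · 2.5 · 4 = 5.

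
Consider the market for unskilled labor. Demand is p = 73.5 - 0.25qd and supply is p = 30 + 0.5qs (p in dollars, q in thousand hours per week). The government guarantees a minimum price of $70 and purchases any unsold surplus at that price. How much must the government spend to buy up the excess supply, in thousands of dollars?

4620

Rearranging demand gives qd = 294 - 4p; rearranging supply gives qs = 2p - 60. Setting quantity demanded equal to quantity supplied, 294 - 4p = 2p - 60, gives p* = 59 and q* = 58.
Since 70 > 59, the floor is binding.
At p = 70: qd = 294 - 4·70 = 14 and qs = 2·70 - 60 = 80.
Surplus = qs - qd = 66.
Government expenditure = surplus × support price = 66 × 70 = 4620.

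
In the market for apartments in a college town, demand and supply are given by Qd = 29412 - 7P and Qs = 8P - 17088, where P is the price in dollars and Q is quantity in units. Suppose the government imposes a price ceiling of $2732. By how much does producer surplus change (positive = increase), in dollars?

In a free market, 29412 - 7P = 8P - 17088 gives the equilibrium P* = 3100, Q* = 7712.
Since 2732 < 3100, the ceiling is binding.
At P = 2732: Qd = 29412 - 7·2732 = 10288 and Qs = 8·2732 - 17088 = 4768.
Producer surplus without the control is ½ · (3100 - 2136) · 7712 = 3717184.
With the ceiling, producers sell 4768 units at 2732, so PS = ½ · (2732 - 2136) · 4768 = 1420864.
Change in producer surplus = 1420864 - 3717184 = -2296320.

-2296320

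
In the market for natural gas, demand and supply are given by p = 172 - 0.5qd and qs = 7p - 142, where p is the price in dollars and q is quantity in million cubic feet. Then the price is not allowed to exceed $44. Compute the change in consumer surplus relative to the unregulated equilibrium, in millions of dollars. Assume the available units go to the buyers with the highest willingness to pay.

435

Rearranging demand gives qd = 344 - 2p. Setting quantity demanded equal to quantity supplied, 344 - 2p = 7p - 142, gives p* = 54 and q* = 236.
The ceiling of 44 is below the equilibrium price 54, so it binds.
At p = 44: qd = 344 - 2·44 = 256 and qs = 7·44 - 142 = 166.
Consumer surplus without the control is ½ · (172 - 54) · 236 = 13924.
With the ceiling, 166 units are sold at 44 (assume they go to the highest-value buyers). The demand price at q = 166 is 89, so CS = ½ · [(172 - 44) + (89 - 44)] · 166 = 14359.
Change in consumer surplus = 14359 - 13924 = 435.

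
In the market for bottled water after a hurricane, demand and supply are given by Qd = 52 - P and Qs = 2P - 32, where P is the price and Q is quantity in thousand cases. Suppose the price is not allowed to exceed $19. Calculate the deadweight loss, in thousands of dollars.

243

Equilibrium: 52 - P = 2P - 32, so 84 = 3P and P* = 28, Q* = 24.
Since 19 < 28, the ceiling is binding.
At P = 19: Qd = 52 - 19 = 33 and Qs = 2·19 - 32 = 6.
Quantity traded falls to 6. At Q = 6 the demand price is 52 - 6 = 46 and the supply price is (32 + 6)/2 = 19.
Deadweight loss = ½ · (46 - 19) · (24 - 6) = ½ · 27 · 18 = 243.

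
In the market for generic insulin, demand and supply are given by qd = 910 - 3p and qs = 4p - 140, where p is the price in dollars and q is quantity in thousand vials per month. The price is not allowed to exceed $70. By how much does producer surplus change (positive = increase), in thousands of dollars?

-24000

Setting quantity demanded equal to quantity supplied, 910 - 3p = 4p - 140, gives p* = 150 and q* = 460.
Since 70 < 150, the ceiling is binding.
At p = 70: qd = 910 - 3·70 = 700 and qs = 4·70 - 140 = 140.
Producer surplus without the control is ½ · (150 - 35) · 460 = 26450.
With the ceiling, producers sell 140 units at 70, so PS = ½ · (70 - 35) · 140 = 2450.
Change in producer surplus = 2450 - 26450 = -24000.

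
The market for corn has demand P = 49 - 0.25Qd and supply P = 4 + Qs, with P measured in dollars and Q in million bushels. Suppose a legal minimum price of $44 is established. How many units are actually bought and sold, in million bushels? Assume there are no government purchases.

20

Rearranging demand gives Qd = 196 - 4P; rearranging supply gives Qs = P - 4. Without the control the market clears where 196 - 4P = P - 4, i.e. P* = 40 and Q* = 36.
Because the floor (44) lies above the market-clearing price, it is binding.
At P = 44: Qd = 196 - 4·44 = 20 and Qs = 44 - 4 = 40.
The quantity actually transacted is the short side, demand: 20.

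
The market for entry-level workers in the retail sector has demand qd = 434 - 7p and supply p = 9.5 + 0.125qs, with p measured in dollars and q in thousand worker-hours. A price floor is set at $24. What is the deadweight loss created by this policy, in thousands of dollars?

Rearranging supply gives qs = 8p - 76. Without the control the market clears where 434 - 7p = 8p - 76, i.e. p* = 34 and q* = 196.
The floor of 24 is below the equilibrium price 34, so it is not binding; the market clears at p* = 34, q* = 196.
Since the control does not bind, no trades are prevented and deadweight loss is zero.

0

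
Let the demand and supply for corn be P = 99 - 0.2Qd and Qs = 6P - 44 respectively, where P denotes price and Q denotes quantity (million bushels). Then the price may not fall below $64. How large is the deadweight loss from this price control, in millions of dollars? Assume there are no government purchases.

1031.25

Rearranging demand gives Qd = 495 - 5P. Equilibrium: 495 - 5P = 6P - 44, so 539 = 11P and P* = 49, Q* = 250.
Since 64 > 49, the floor is binding.
At P = 64: Qd = 495 - 5·64 = 175 and Qs = 6·64 - 44 = 340.
Quantity traded falls to 175. At Q = 175 the demand price is (495 - 175)/5 = 64 and the supply price is (44 + 175)/6 = 36.5.
Deadweight loss = ½ · (64 - 36.5) · (250 - 175) = ½ · 27.5 · 75 = 1031.25.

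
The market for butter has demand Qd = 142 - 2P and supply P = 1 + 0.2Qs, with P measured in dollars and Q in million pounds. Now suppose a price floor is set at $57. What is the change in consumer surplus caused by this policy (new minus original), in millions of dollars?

-2304

Rearranging supply gives Qs = 5P - 5. In a free market, 142 - 2P = 5P - 5 gives the equilibrium P* = 21, Q* = 100.
Since 57 > 21, the floor is binding.
At P = 57: Qd = 142 - 2·57 = 28 and Qs = 5·57 - 5 = 280.
Consumer surplus without the control is ½ · (71 - 21) · 100 = 2500.
With the floor, consumers buy 28 units at 57, so CS = ½ · (71 - 57) · 28 = 196.
Change in consumer surplus = 196 - 2500 = -2304.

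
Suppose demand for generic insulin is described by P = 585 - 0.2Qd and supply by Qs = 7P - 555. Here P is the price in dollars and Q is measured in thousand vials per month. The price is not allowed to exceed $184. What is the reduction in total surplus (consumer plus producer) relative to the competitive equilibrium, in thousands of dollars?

94382.4

Rearranging demand gives Qd = 2925 - 5P. Without the control the market clears where 2925 - 5P = 7P - 555, i.e. P* = 290 and Q* = 1475.
Since 184 < 290, the ceiling is binding.
At P = 184: Qd = 2925 - 5·184 = 2005 and Qs = 7·184 - 555 = 733.
Quantity traded falls to 733. At Q = 733 the demand price is (2925 - 733)/5 = 438.4 and the supply price is (555 + 733)/7 = 184.
Deadweight loss = ½ · (438.4 - 184) · (1475 - 733) = ½ · 254.4 · 742 = 94382.4.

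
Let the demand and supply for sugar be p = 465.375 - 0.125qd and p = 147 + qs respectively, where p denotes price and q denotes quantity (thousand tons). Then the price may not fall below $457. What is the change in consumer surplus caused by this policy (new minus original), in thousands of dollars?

Rearranging demand gives qd = 3723 - 8p; rearranging supply gives qs = p - 147. In a free market, 3723 - 8p = p - 147 gives the equilibrium p* = 430, q* = 283.
Because the floor (457) lies above the market-clearing price, it is binding.
At p = 457: qd = 3723 - 8·457 = 67 and qs = 457 - 147 = 310.
Consumer surplus without the control is ½ · (465.375 - 430) · 283 = 5005.5625.
With the floor, consumers buy 67 units at 457, so CS = ½ · (465.375 - 457) · 67 = 280.5625.
Change in consumer surplus = 280.5625 - 5005.5625 = -4725.

-4725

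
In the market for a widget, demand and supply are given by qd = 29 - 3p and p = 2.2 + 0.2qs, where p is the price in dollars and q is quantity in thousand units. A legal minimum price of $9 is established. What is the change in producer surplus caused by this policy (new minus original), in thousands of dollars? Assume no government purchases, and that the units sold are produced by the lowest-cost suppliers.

-6.4

Rearranging supply gives qs = 5p - 11. Equilibrium: 29 - 3p = 5p - 11, so 40 = 8p and p* = 5, q* = 14.
Since 9 > 5, the floor is binding.
At p = 9: qd = 29 - 3·9 = 2 and qs = 5·9 - 11 = 34.
Producer surplus without the control is ½ · (5 - 2.2) · 14 = 19.6.
With the floor, 2 units are sold at 9. The supply price at q = 2 is 2.6, so PS = ½ · [(9 - 2.2) + (9 - 2.6)] · 2 = 13.2.
Change in producer surplus = 13.2 - 19.6 = -6.4.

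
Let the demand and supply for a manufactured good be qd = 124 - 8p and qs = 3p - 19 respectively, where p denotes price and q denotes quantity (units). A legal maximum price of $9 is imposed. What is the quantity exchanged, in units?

8

Equilibrium: 124 - 8p = 3p - 19, so 143 = 11p and p* = 13, q* = 20.
Because the ceiling (9) lies below the market-clearing price, it is binding.
At p = 9: qd = 124 - 8·9 = 52 and qs = 3·9 - 19 = 8.
The quantity actually transacted is the short side, supply: 8.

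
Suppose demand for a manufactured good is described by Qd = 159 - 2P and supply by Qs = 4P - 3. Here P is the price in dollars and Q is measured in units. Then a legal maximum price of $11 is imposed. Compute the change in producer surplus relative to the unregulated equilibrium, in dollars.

-1168

In a free market, 159 - 2P = 4P - 3 gives the equilibrium P* = 27, Q* = 105.
The ceiling of 11 is below the equilibrium price 27, so it binds.
At P = 11: Qd = 159 - 2·11 = 137 and Qs = 4·11 - 3 = 41.
Producer surplus without the control is ½ · (27 - 0.75) · 105 = 1378.125.
With the ceiling, producers sell 41 units at 11, so PS = ½ · (11 - 0.75) · 41 = 210.125.
Change in producer surplus = 210.125 - 1378.125 = -1168.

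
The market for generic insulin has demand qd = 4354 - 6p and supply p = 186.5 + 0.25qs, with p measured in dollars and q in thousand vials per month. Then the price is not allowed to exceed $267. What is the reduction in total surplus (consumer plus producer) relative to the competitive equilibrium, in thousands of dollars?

196830

Rearranging supply gives qs = 4p - 746. In a free market, 4354 - 6p = 4p - 746 gives the equilibrium p* = 510, q* = 1294.
Since 267 < 510, the ceiling is binding.
At p = 267: qd = 4354 - 6·267 = 2752 and qs = 4·267 - 746 = 322.
Quantity traded falls to 322. At q = 322 the demand price is (4354 - 322)/6 = 672 and the supply price is (746 + 322)/4 = 267.
Deadweight loss = ½ · (672 - 267) · (1294 - 322) = ½ · 405 · 972 = 196830.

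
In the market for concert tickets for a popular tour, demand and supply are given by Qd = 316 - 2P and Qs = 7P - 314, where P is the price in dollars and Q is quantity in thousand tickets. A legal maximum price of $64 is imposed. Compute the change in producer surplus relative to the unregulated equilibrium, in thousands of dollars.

In a free market, 316 - 2P = 7P - 314 gives the equilibrium P* = 70, Q* = 176.
Because the ceiling (64) lies below the market-clearing price, it is binding.
At P = 64: Qd = 316 - 2·64 = 188 and Qs = 7·64 - 314 = 134.
Producer surplus without the control is ½ · (70 - 314/7) · 176 = 15488/7.
With the ceiling, producers sell 134 units at 64, so PS = ½ · (64 - 314/7) · 134 = 8978/7.
Change in producer surplus = 8978/7 - 15488/7 = -930.

-930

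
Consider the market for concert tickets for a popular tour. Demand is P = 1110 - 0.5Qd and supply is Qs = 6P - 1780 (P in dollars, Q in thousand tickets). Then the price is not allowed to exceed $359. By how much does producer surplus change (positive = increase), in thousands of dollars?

-112377

Rearranging demand gives Qd = 2220 - 2P. Setting quantity demanded equal to quantity supplied, 2220 - 2P = 6P - 1780, gives P* = 500 and Q* = 1220.
The ceiling of 359 is below the equilibrium price 500, so it binds.
At P = 359: Qd = 2220 - 2·359 = 1502 and Qs = 6·359 - 1780 = 374.
Producer surplus without the control is ½ · (500 - 890/3) · 1220 = 372100/3.
With the ceiling, producers sell 374 units at 359, so PS = ½ · (359 - 890/3) · 374 = 34969/3.
Change in producer surplus = 34969/3 - 372100/3 = -112377.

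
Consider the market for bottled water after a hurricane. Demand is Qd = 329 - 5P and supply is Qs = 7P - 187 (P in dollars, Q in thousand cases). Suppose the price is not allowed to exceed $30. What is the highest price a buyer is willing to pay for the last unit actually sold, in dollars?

61.2

Equilibrium: 329 - 5P = 7P - 187, so 516 = 12P and P* = 43, Q* = 114.
Because the ceiling (30) lies below the market-clearing price, it is binding.
At P = 30: Qd = 329 - 5·30 = 179 and Qs = 7·30 - 187 = 23.
Only 23 units reach the market. On the demand curve, the marginal buyer's willingness to pay at Q = 23 is (329 - 23)/5 = 61.2.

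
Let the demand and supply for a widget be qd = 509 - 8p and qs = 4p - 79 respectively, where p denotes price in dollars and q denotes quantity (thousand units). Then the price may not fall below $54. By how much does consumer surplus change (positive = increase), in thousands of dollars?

Equilibrium: 509 - 8p = 4p - 79, so 588 = 12p and p* = 49, q* = 117.
The floor of 54 is above the equilibrium price 49, so it binds.
At p = 54: qd = 509 - 8·54 = 77 and qs = 4·54 - 79 = 137.
Consumer surplus without the control is ½ · (63.625 - 49) · 117 = 855.5625.
With the floor, consumers buy 77 units at 54, so CS = ½ · (63.625 - 54) · 77 = 370.5625.
Change in consumer surplus = 370.5625 - 855.5625 = -485.

-485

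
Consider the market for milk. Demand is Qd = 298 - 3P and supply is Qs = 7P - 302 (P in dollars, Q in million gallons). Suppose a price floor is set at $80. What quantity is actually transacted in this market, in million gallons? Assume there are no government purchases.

58

Without the control the market clears where 298 - 3P = 7P - 302, i.e. P* = 60 and Q* = 118.
Because the floor (80) lies above the market-clearing price, it is binding.
At P = 80: Qd = 298 - 3·80 = 58 and Qs = 7·80 - 302 = 258.
The quantity actually transacted is the short side, demand: 58.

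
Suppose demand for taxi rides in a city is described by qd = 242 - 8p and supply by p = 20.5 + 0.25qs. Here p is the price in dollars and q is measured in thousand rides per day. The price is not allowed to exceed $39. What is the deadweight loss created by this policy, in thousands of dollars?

0

Rearranging supply gives qs = 4p - 82. Without the control the market clears where 242 - 8p = 4p - 82, i.e. p* = 27 and q* = 26.
The ceiling of 39 is above the equilibrium price 27, so it is not binding; the market clears at p* = 27, q* = 26.
Since the control does not bind, no trades are prevented and deadweight loss is zero.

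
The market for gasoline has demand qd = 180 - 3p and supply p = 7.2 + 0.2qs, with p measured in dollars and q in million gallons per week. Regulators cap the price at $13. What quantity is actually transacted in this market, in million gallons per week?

29

Rearranging supply gives qs = 5p - 36. In a free market, 180 - 3p = 5p - 36 gives the equilibrium p* = 27, q* = 99.
The ceiling of 13 is below the equilibrium price 27, so it binds.
At p = 13: qd = 180 - 3·13 = 141 and qs = 5·13 - 36 = 29.
The quantity actually transacted is the short side, supply: 29.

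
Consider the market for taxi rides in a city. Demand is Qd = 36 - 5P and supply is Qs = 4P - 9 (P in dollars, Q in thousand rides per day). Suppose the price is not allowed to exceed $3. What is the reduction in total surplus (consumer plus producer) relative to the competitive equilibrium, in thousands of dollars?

14.4

In a free market, 36 - 5P = 4P - 9 gives the equilibrium P* = 5, Q* = 11.
The ceiling of 3 is below the equilibrium price 5, so it binds.
At P = 3: Qd = 36 - 5·3 = 21 and Qs = 4·3 - 9 = 3.
Quantity traded falls to 3. At Q = 3 the demand price is (36 - 3)/5 = 6.6 and the supply price is (9 + 3)/4 = 3.
Deadweight loss = ½ · (6.6 - 3) · (11 - 3) = ½ · 3.6 · 8 = 14.4.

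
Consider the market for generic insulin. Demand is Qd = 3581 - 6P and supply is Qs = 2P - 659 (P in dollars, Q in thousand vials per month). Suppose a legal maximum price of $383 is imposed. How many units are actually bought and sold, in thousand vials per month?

Equilibrium: 3581 - 6P = 2P - 659, so 4240 = 8P and P* = 530, Q* = 401.
The ceiling of 383 is below the equilibrium price 530, so it binds.
At P = 383: Qd = 3581 - 6·383 = 1283 and Qs = 2·383 - 659 = 107.
The quantity actually transacted is the short side, supply: 107.

107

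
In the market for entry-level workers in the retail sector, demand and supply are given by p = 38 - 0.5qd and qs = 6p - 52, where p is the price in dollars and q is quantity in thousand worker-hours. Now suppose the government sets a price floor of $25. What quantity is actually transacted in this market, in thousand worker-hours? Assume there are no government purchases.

Rearranging demand gives qd = 76 - 2p. Equilibrium: 76 - 2p = 6p - 52, so 128 = 8p and p* = 16, q* = 44.
The floor of 25 is above the equilibrium price 16, so it binds.
At p = 25: qd = 76 - 2·25 = 26 and qs = 6·25 - 52 = 98.
The quantity actually transacted is the short side, demand: 26.

26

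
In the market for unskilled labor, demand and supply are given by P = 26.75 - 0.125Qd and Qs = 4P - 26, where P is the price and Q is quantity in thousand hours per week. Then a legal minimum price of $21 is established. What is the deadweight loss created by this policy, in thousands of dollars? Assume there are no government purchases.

12

Rearranging demand gives Qd = 214 - 8P. Setting quantity demanded equal to quantity supplied, 214 - 8P = 4P - 26, gives P* = 20 and Q* = 54.
Because the floor (21) lies above the market-clearing price, it is binding.
At P = 21: Qd = 214 - 8·21 = 46 and Qs = 4·21 - 26 = 58.
Quantity traded falls to 46. At Q = 46 the demand price is (214 - 46)/8 = 21 and the supply price is (26 + 46)/4 = 18.
Deadweight loss = ½ · (21 - 18) · (54 - 46) = ½ · 3 · 8 = 12.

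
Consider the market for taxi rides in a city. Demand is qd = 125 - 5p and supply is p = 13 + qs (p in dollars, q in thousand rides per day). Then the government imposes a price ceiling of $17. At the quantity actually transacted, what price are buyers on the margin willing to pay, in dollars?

Rearranging supply gives qs = p - 13. Setting quantity demanded equal to quantity supplied, 125 - 5p = p - 13, gives p* = 23 and q* = 10.
Because the ceiling (17) lies below the market-clearing price, it is binding.
At p = 17: qd = 125 - 5·17 = 40 and qs = 17 - 13 = 4.
Only 4 units reach the market. On the demand curve, the marginal buyer's willingness to pay at q = 4 is (125 - 4)/5 = 24.2.

24.2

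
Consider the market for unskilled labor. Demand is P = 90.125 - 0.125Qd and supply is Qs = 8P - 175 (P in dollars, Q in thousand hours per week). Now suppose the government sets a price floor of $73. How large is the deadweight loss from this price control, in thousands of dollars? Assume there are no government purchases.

2312

Rearranging demand gives Qd = 721 - 8P. In a free market, 721 - 8P = 8P - 175 gives the equilibrium P* = 56, Q* = 273.
Since 73 > 56, the floor is binding.
At P = 73: Qd = 721 - 8·73 = 137 and Qs = 8·73 - 175 = 409.
Quantity traded falls to 137. At Q = 137 the demand price is (721 - 137)/8 = 73 and the supply price is (175 + 137)/8 = 39.
Deadweight loss = ½ · (73 - 39) · (273 - 137) = ½ · 34 · 136 = 2312.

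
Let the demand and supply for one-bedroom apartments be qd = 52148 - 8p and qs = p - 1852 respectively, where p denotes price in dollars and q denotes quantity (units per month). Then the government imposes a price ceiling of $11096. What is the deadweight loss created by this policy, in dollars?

In a free market, 52148 - 8p = p - 1852 gives the equilibrium p* = 6000, q* = 4148.
Since 11096 is above p* = 6000, the ceiling does not bind and the free-market outcome prevails.
Since the control does not bind, no trades are prevented and deadweight loss is zero.

0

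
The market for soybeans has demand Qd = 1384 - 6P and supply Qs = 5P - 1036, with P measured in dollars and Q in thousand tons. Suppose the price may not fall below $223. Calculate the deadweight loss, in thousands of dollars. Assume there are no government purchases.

59.4

Setting quantity demanded equal to quantity supplied, 1384 - 6P = 5P - 1036, gives P* = 220 and Q* = 64.
Since 223 > 220, the floor is binding.
At P = 223: Qd = 1384 - 6·223 = 46 and Qs = 5·223 - 1036 = 79.
Quantity traded falls to 46. At Q = 46 the demand price is (1384 - 46)/6 = 223 and the supply price is (1036 + 46)/5 = 216.4.
Deadweight loss = ½ · (223 - 216.4) · (64 - 46) = ½ · 6.6 · 18 = 59.4.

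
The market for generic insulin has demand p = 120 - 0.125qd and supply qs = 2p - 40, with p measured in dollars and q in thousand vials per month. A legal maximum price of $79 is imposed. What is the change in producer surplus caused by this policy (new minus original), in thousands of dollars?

-2919

Rearranging demand gives qd = 960 - 8p. Equilibrium: 960 - 8p = 2p - 40, so 1000 = 10p and p* = 100, q* = 160.
Since 79 < 100, the ceiling is binding.
At p = 79: qd = 960 - 8·79 = 328 and qs = 2·79 - 40 = 118.
Producer surplus without the control is ½ · (100 - 20) · 160 = 6400.
With the ceiling, producers sell 118 units at 79, so PS = ½ · (79 - 20) · 118 = 3481.
Change in producer surplus = 3481 - 6400 = -2919.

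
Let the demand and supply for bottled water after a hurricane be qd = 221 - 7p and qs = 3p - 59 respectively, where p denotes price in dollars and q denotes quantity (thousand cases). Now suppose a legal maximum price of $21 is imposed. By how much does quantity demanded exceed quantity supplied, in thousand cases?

Without the control the market clears where 221 - 7p = 3p - 59, i.e. p* = 28 and q* = 25.
Since 21 < 28, the ceiling is binding.
At p = 21: qd = 221 - 7·21 = 74 and qs = 3·21 - 59 = 4.
Shortage = qd - qs = 74 - 4 = 70.

70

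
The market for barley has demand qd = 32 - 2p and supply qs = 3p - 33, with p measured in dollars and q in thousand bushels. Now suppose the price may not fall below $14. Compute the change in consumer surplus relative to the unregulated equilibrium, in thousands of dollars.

-5

Without the control the market clears where 32 - 2p = 3p - 33, i.e. p* = 13 and q* = 6.
Because the floor (14) lies above the market-clearing price, it is binding.
At p = 14: qd = 32 - 2·14 = 4 and qs = 3·14 - 33 = 9.
Consumer surplus without the control is ½ · (16 - 13) · 6 = 9.
With the floor, consumers buy 4 units at 14, so CS = ½ · (16 - 14) · 4 = 4.
Change in consumer surplus = 4 - 9 = -5.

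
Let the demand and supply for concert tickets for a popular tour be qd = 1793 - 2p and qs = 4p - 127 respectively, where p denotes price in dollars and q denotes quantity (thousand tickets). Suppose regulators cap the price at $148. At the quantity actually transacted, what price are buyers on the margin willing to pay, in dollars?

664

Equilibrium: 1793 - 2p = 4p - 127, so 1920 = 6p and p* = 320, q* = 1153.
Because the ceiling (148) lies below the market-clearing price, it is binding.
At p = 148: qd = 1793 - 2·148 = 1497 and qs = 4·148 - 127 = 465.
Only 465 units reach the market. On the demand curve, the marginal buyer's willingness to pay at q = 465 is (1793 - 465)/2 = 664.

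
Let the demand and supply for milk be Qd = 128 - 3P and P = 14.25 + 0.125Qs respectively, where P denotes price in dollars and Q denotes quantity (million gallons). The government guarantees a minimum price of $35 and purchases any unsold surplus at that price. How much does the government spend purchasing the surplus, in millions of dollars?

5005

Rearranging supply gives Qs = 8P - 114. In a free market, 128 - 3P = 8P - 114 gives the equilibrium P* = 22, Q* = 62.
Since 35 > 22, the floor is binding.
At P = 35: Qd = 128 - 3·35 = 23 and Qs = 8·35 - 114 = 166.
Surplus = Qs - Qd = 143.
Government expenditure = surplus × support price = 143 × 35 = 5005.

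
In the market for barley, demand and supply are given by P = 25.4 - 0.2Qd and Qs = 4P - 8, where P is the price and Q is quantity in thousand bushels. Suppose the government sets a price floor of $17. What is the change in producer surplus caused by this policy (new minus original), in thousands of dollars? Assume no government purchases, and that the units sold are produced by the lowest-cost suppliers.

71.5

Rearranging demand gives Qd = 127 - 5P. Without the control the market clears where 127 - 5P = 4P - 8, i.e. P* = 15 and Q* = 52.
Because the floor (17) lies above the market-clearing price, it is binding.
At P = 17: Qd = 127 - 5·17 = 42 and Qs = 4·17 - 8 = 60.
Producer surplus without the control is ½ · (15 - 2) · 52 = 338.
With the floor, 42 units are sold at 17. The supply price at Q = 42 is 12.5, so PS = ½ · [(17 - 2) + (17 - 12.5)] · 42 = 409.5.
Change in producer surplus = 409.5 - 338 = 71.5.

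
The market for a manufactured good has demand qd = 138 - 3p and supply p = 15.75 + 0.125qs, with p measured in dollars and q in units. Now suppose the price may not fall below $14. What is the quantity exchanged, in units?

66

Rearranging supply gives qs = 8p - 126. Setting quantity demanded equal to quantity supplied, 138 - 3p = 8p - 126, gives p* = 24 and q* = 66.
The floor of 14 is below the equilibrium price 24, so it is not binding; the market clears at p* = 24, q* = 66.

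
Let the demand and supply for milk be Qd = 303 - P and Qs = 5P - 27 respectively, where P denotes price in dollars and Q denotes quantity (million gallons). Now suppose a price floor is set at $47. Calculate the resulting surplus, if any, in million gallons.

In a free market, 303 - P = 5P - 27 gives the equilibrium P* = 55, Q* = 248.
The floor of 47 is below the equilibrium price 55, so it is not binding; the market clears at P* = 55, Q* = 248.
Since the control does not bind, there is no surplus.

0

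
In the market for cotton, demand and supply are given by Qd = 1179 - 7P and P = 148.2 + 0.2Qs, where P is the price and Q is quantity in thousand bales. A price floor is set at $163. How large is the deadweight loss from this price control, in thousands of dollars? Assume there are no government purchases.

75.6

Rearranging supply gives Qs = 5P - 741. In a free market, 1179 - 7P = 5P - 741 gives the equilibrium P* = 160, Q* = 59.
The floor of 163 is above the equilibrium price 160, so it binds.
At P = 163: Qd = 1179 - 7·163 = 38 and Qs = 5·163 - 741 = 74.
Quantity traded falls to 38. At Q = 38 the demand price is (1179 - 38)/7 = 163 and the supply price is (741 + 38)/5 = 155.8.
Deadweight loss = ½ · (163 - 155.8) · (59 - 38) = ½ · 7.2 · 21 = 75.6.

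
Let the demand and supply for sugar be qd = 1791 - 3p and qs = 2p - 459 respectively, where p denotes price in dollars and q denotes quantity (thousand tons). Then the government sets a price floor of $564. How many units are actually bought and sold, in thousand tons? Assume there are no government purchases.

99

In a free market, 1791 - 3p = 2p - 459 gives the equilibrium p* = 450, q* = 441.
The floor of 564 is above the equilibrium price 450, so it binds.
At p = 564: qd = 1791 - 3·564 = 99 and qs = 2·564 - 459 = 669.
The quantity actually transacted is the short side, demand: 99.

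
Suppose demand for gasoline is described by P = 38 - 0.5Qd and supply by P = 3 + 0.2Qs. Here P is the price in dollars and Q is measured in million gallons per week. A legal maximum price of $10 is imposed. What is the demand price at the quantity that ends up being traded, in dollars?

Rearranging demand gives Qd = 76 - 2P; rearranging supply gives Qs = 5P - 15. Setting quantity demanded equal to quantity supplied, 76 - 2P = 5P - 15, gives P* = 13 and Q* = 50.
Because the ceiling (10) lies below the market-clearing price, it is binding.
At P = 10: Qd = 76 - 2·10 = 56 and Qs = 5·10 - 15 = 35.
Only 35 units reach the market. On the demand curve, the marginal buyer's willingness to pay at Q = 35 is (76 - 35)/2 = 20.5.

20.5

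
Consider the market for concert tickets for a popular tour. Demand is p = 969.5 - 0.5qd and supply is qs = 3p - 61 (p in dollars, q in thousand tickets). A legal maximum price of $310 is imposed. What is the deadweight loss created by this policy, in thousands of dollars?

30375

Rearranging demand gives qd = 1939 - 2p. Without the control the market clears where 1939 - 2p = 3p - 61, i.e. p* = 400 and q* = 1139.
Because the ceiling (310) lies below the market-clearing price, it is binding.
At p = 310: qd = 1939 - 2·310 = 1319 and qs = 3·310 - 61 = 869.
Quantity traded falls to 869. At q = 869 the demand price is (1939 - 869)/2 = 535 and the supply price is (61 + 869)/3 = 310.
Deadweight loss = ½ · (535 - 310) · (1139 - 869) = ½ · 225 · 270 = 30375.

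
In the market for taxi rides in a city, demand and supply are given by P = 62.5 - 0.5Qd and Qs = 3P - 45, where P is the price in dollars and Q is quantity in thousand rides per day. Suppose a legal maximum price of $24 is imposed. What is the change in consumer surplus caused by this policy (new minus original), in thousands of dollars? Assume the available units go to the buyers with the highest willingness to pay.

Rearranging demand gives Qd = 125 - 2P. In a free market, 125 - 2P = 3P - 45 gives the equilibrium P* = 34, Q* = 57.
Because the ceiling (24) lies below the market-clearing price, it is binding.
At P = 24: Qd = 125 - 2·24 = 77 and Qs = 3·24 - 45 = 27.
Consumer surplus without the control is ½ · (62.5 - 34) · 57 = 812.25.
With the ceiling, 27 units are sold at 24 (assume they go to the highest-value buyers). The demand price at Q = 27 is 49, so CS = ½ · [(62.5 - 24) + (49 - 24)] · 27 = 857.25.
Change in consumer surplus = 857.25 - 812.25 = 45.

45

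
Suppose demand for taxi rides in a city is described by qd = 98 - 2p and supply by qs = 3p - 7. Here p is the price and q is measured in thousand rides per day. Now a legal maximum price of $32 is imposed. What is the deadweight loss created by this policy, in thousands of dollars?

0

Without the control the market clears where 98 - 2p = 3p - 7, i.e. p* = 21 and q* = 56.
The ceiling of 32 is above the equilibrium price 21, so it is not binding; the market clears at p* = 21, q* = 56.
Since the control does not bind, no trades are prevented and deadweight loss is zero.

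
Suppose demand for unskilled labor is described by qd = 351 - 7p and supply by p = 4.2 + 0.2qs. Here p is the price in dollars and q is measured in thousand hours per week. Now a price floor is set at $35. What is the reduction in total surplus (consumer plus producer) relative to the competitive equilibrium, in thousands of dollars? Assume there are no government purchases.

134.4

Rearranging supply gives qs = 5p - 21. In a free market, 351 - 7p = 5p - 21 gives the equilibrium p* = 31, q* = 134.
The floor of 35 is above the equilibrium price 31, so it binds.
At p = 35: qd = 351 - 7·35 = 106 and qs = 5·35 - 21 = 154.
Quantity traded falls to 106. At q = 106 the demand price is (351 - 106)/7 = 35 and the supply price is (21 + 106)/5 = 25.4.
Deadweight loss = ½ · (35 - 25.4) · (134 - 106) = ½ · 9.6 · 28 = 134.4.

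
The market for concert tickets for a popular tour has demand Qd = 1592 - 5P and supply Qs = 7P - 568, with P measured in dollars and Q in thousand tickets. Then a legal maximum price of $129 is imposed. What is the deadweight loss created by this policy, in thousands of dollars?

Setting quantity demanded equal to quantity supplied, 1592 - 5P = 7P - 568, gives P* = 180 and Q* = 692.
Since 129 < 180, the ceiling is binding.
At P = 129: Qd = 1592 - 5·129 = 947 and Qs = 7·129 - 568 = 335.
Quantity traded falls to 335. At Q = 335 the demand price is (1592 - 335)/5 = 251.4 and the supply price is (568 + 335)/7 = 129.
Deadweight loss = ½ · (251.4 - 129) · (692 - 335) = ½ · 122.4 · 357 = 21848.4.

21848.4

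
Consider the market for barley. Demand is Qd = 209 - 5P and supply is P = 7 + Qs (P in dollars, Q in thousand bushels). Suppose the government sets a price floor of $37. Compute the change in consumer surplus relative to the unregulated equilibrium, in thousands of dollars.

Rearranging supply gives Qs = P - 7. Equilibrium: 209 - 5P = P - 7, so 216 = 6P and P* = 36, Q* = 29.
Because the floor (37) lies above the market-clearing price, it is binding.
At P = 37: Qd = 209 - 5·37 = 24 and Qs = 37 - 7 = 30.
Consumer surplus without the control is ½ · (41.8 - 36) · 29 = 84.1.
With the floor, consumers buy 24 units at 37, so CS = ½ · (41.8 - 37) · 24 = 57.6.
Change in consumer surplus = 57.6 - 84.1 = -26.5.

-26.5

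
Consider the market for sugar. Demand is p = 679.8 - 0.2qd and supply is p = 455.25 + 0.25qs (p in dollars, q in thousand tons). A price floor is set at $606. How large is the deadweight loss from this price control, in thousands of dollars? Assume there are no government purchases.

Rearranging demand gives qd = 3399 - 5p; rearranging supply gives qs = 4p - 1821. In a free market, 3399 - 5p = 4p - 1821 gives the equilibrium p* = 580, q* = 499.
Because the floor (606) lies above the market-clearing price, it is binding.
At p = 606: qd = 3399 - 5·606 = 369 and qs = 4·606 - 1821 = 603.
Quantity traded falls to 369. At q = 369 the demand price is (3399 - 369)/5 = 606 and the supply price is (1821 + 369)/4 = 547.5.
Deadweight loss = ½ · (606 - 547.5) · (499 - 369) = ½ · 58.5 · 130 = 3802.5.

3802.5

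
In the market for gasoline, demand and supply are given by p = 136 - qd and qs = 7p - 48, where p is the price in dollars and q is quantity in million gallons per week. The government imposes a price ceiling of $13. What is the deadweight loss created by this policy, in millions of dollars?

Rearranging demand gives qd = 136 - p. Without the control the market clears where 136 - p = 7p - 48, i.e. p* = 23 and q* = 113.
Since 13 < 23, the ceiling is binding.
At p = 13: qd = 136 - 13 = 123 and qs = 7·13 - 48 = 43.
Quantity traded falls to 43. At q = 43 the demand price is 136 - 43 = 93 and the supply price is (48 + 43)/7 = 13.
Deadweight loss = ½ · (93 - 13) · (113 - 43) = ½ · 80 · 70 = 2800.

2800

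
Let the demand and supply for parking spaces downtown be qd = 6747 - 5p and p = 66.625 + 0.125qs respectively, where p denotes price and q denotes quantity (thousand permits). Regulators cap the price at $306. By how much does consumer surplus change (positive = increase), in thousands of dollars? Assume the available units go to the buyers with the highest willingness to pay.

73507.6

Rearranging supply gives qs = 8p - 533. Equilibrium: 6747 - 5p = 8p - 533, so 7280 = 13p and p* = 560, q* = 3947.
The ceiling of 306 is below the equilibrium price 560, so it binds.
At p = 306: qd = 6747 - 5·306 = 5217 and qs = 8·306 - 533 = 1915.
Consumer surplus without the control is ½ · (1349.4 - 560) · 3947 = 1557880.9.
With the ceiling, 1915 units are sold at 306 (assume they go to the highest-value buyers). The demand price at q = 1915 is 966.4, so CS = ½ · [(1349.4 - 306) + (966.4 - 306)] · 1915 = 1631388.5.
Change in consumer surplus = 1631388.5 - 1557880.9 = 73507.6.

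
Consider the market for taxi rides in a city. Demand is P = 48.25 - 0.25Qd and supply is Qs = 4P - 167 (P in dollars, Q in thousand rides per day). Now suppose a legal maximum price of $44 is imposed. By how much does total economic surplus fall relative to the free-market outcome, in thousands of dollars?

4

Rearranging demand gives Qd = 193 - 4P. Equilibrium: 193 - 4P = 4P - 167, so 360 = 8P and P* = 45, Q* = 13.
Because the ceiling (44) lies below the market-clearing price, it is binding.
At P = 44: Qd = 193 - 4·44 = 17 and Qs = 4·44 - 167 = 9.
Quantity traded falls to 9. At Q = 9 the demand price is (193 - 9)/4 = 46 and the supply price is (167 + 9)/4 = 44.
Deadweight loss = ½ · (46 - 44) · (13 - 9) = ½ · 2 · 4 = 4.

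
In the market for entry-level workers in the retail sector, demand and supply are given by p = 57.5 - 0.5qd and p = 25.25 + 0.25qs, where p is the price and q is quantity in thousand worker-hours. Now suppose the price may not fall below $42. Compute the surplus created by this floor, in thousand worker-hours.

Rearranging demand gives qd = 115 - 2p; rearranging supply gives qs = 4p - 101. Equilibrium: 115 - 2p = 4p - 101, so 216 = 6p and p* = 36, q* = 43.
The floor of 42 is above the equilibrium price 36, so it binds.
At p = 42: qd = 115 - 2·42 = 31 and qs = 4·42 - 101 = 67.
Surplus = qs - qd = 67 - 31 = 36.

36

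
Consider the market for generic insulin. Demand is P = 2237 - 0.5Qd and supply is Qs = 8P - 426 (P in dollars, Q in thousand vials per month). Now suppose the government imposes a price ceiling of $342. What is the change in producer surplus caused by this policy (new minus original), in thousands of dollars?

Rearranging demand gives Qd = 4474 - 2P. Equilibrium: 4474 - 2P = 8P - 426, so 4900 = 10P and P* = 490, Q* = 3494.
Because the ceiling (342) lies below the market-clearing price, it is binding.
At P = 342: Qd = 4474 - 2·342 = 3790 and Qs = 8·342 - 426 = 2310.
Producer surplus without the control is ½ · (490 - 53.25) · 3494 = 763002.25.
With the ceiling, producers sell 2310 units at 342, so PS = ½ · (342 - 53.25) · 2310 = 333506.25.
Change in producer surplus = 333506.25 - 763002.25 = -429496.

-429496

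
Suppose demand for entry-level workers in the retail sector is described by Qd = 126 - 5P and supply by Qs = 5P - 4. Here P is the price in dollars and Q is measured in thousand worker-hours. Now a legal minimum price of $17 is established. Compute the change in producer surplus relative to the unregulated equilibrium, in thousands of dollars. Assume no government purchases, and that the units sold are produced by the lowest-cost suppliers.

124

Without the control the market clears where 126 - 5P = 5P - 4, i.e. P* = 13 and Q* = 61.
The floor of 17 is above the equilibrium price 13, so it binds.
At P = 17: Qd = 126 - 5·17 = 41 and Qs = 5·17 - 4 = 81.
Producer surplus without the control is ½ · (13 - 0.8) · 61 = 372.1.
With the floor, 41 units are sold at 17. The supply price at Q = 41 is 9, so PS = ½ · [(17 - 0.8) + (17 - 9)] · 41 = 496.1.
Change in producer surplus = 496.1 - 372.1 = 124.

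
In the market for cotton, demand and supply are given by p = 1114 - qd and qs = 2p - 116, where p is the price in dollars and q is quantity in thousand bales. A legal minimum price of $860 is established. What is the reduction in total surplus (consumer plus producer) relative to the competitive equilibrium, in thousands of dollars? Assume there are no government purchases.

Rearranging demand gives qd = 1114 - p. In a free market, 1114 - p = 2p - 116 gives the equilibrium p* = 410, q* = 704.
Since 860 > 410, the floor is binding.
At p = 860: qd = 1114 - 860 = 254 and qs = 2·860 - 116 = 1604.
Quantity traded falls to 254. At q = 254 the demand price is 1114 - 254 = 860 and the supply price is (116 + 254)/2 = 185.
Deadweight loss = ½ · (860 - 185) · (704 - 254) = ½ · 675 · 450 = 151875.

151875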